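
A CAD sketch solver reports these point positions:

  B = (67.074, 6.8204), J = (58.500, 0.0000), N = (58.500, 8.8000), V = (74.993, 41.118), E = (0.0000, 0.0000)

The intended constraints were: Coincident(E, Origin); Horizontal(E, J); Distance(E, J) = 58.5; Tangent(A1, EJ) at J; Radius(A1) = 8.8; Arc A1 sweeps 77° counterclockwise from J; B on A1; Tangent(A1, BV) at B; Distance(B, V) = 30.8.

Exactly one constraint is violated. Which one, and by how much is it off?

Distance(B, V) = 30.8 — off by 4.40.

E = (0.00, 0.00) ✓; E.y = 0.00, J.y = 0.00 ✓; |EJ| = 58.50 ✓; ∠(NJ, JE) = 90.00° ✓; |NJ| = 8.800 ✓; bearing(N→B) − bearing(N→J) = 77.00° ✓; |NB| = 8.800 ✓; ∠(NB, BV) = 90.00° ✓; |BV| = 35.20 ✗.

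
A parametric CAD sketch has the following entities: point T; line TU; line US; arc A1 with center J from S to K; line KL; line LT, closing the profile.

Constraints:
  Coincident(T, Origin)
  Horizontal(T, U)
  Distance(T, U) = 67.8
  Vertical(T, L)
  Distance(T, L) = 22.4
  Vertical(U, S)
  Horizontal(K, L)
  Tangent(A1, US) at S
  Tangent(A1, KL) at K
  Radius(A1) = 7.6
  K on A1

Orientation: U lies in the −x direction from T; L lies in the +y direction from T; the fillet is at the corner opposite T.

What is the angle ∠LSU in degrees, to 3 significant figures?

96.4°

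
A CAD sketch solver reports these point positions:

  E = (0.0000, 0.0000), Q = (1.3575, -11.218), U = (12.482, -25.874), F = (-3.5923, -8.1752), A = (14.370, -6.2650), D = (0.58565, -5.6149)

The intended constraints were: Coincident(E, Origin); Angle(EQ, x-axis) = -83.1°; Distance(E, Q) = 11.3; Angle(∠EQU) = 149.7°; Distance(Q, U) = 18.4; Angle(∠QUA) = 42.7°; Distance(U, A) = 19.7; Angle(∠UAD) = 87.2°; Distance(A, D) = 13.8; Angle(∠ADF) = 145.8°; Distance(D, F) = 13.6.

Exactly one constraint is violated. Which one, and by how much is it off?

Distance(D, F) = 13.6 — off by 8.70.

E = (0.00, 0.00) ✓; EQ at -83.10° ✓; |EQ| = 11.30 ✓; ∠EQU = 149.7° ✓; |QU| = 18.40 ✓; ∠QUA = 42.70° ✓; |UA| = 19.70 ✓; ∠UAD = 87.20° ✓; |AD| = 13.80 ✓; ∠ADF = 145.8° ✓; |DF| = 4.900 ✗.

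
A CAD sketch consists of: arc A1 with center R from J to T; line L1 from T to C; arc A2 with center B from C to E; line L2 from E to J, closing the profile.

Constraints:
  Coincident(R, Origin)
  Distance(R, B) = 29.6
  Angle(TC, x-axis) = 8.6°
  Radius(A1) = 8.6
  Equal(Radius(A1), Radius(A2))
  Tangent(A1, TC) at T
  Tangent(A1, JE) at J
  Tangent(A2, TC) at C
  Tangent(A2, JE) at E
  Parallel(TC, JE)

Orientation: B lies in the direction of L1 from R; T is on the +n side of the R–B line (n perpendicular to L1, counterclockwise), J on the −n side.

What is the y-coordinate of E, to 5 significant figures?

-4.0771

The slot axis is L1's direction at 8.6°, so u = (cos 8.6°, sin 8.6°) = (0.98876, 0.14954) and n = (−sin 8.6°, cos 8.6°) = (-0.14954, 0.98876). R is at the origin and B lies 29.6 along u from R, so B = 29.6·u = (29.267, 4.4262). Tangency of A1 to both parallel lines with radius 8.6 puts T and J at R ± 8.6·n: T = (-1.2860, 8.5033), J = (1.2860, -8.5033). Equal radii place C and E the same way about B: C = B + 8.6·n = (27.981, 12.930), E = B − 8.6·n = (30.553, -4.0771). So E.y = -4.0771.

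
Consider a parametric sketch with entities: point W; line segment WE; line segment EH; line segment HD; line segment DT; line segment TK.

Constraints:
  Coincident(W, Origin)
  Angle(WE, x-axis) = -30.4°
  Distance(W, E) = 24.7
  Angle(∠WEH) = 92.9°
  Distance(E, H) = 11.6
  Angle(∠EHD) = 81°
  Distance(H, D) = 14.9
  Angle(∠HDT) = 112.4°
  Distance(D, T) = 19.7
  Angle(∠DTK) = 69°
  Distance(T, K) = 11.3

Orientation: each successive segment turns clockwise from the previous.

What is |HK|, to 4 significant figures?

21.57

W is at the origin; WE runs at -30.4° with length 24.7, so E = (21.30, -12.50). ∠WEH = 92.9° gives EH at -117.5° from the x-axis; with |EH| = 11.6, H = (15.95, -22.79). ∠EHD = 81.0° gives HD at 143.5° from the x-axis; with |HD| = 14.9, D = (3.970, -13.93). ∠HDT = 112.4° gives DT at 75.90° from the x-axis; with |DT| = 19.7, T = (8.770, 5.181). ∠DTK = 69.0° gives TK at -35.10° from the x-axis; with |TK| = 11.3, K = (18.01, -1.317). Then |HK| = |K − H| = 21.57.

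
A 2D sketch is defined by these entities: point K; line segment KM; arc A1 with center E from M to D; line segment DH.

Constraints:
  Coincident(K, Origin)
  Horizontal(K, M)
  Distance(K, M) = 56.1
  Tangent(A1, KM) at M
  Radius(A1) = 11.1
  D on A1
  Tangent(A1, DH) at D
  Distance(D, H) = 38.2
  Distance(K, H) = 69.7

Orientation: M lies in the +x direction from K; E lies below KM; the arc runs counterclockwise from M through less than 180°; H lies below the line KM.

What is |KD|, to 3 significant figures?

46.6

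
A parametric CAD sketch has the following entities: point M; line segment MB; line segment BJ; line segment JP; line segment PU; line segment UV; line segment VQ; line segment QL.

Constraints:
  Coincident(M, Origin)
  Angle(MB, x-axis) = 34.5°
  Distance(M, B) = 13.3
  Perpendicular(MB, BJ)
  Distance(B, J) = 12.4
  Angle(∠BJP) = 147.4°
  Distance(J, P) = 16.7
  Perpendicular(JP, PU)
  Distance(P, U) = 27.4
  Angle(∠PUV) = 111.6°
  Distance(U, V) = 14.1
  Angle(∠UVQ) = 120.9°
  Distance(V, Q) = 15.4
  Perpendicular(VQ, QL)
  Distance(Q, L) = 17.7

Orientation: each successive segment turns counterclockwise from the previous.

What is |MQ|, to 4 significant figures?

7.550

M is at the origin; MB runs at 34.5° with length 13.3, so B = (10.96, 7.533). The perpendicularity gives BJ at right angles to MB, so BJ runs at 124.5°; with |BJ| = 12.4, J = (3.937, 17.75). ∠BJP = 147.4° gives JP at 157.1° from the x-axis; with |JP| = 16.7, P = (-11.45, 24.25). JP is perpendicular to PU, so PU runs at -112.9°; with |PU| = 27.4, U = (-22.11, -0.9897). ∠PUV = 111.6° gives UV at -44.50° from the x-axis; with |UV| = 14.1, V = (-12.05, -10.87). ∠UVQ = 120.9° gives VQ at 14.60° from the x-axis; with |VQ| = 15.4, Q = (2.851, -6.991). Then |MQ| = |Q − M| = 7.550.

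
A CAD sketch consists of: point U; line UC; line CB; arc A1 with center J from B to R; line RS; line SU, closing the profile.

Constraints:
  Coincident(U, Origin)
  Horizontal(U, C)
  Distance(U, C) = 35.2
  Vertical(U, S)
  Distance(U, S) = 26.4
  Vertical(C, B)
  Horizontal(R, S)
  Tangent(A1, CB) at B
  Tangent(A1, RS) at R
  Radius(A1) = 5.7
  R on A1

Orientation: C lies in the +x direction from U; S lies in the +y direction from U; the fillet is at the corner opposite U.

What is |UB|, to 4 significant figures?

40.84

The virtual corner opposite U is at (35.20, 26.40). Tangency of A1 to CB means the radius JB is perpendicular to CB and the tangent condition forces JR to be normal to RS, with radius 5.7, so the center J sits 5.7 in from both sides at J = (29.50, 20.70). That places the tangent points at B = (35.20, 20.70) on CB and R = (29.50, 26.40) on RS. Then |UB| = |B − U| = 40.84.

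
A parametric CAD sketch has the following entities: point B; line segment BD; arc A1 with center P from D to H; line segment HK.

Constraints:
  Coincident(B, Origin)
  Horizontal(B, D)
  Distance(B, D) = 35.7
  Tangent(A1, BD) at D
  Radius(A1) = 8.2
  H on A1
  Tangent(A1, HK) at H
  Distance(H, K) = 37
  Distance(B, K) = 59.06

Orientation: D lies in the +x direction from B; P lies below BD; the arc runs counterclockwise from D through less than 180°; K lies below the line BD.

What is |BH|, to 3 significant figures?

29.6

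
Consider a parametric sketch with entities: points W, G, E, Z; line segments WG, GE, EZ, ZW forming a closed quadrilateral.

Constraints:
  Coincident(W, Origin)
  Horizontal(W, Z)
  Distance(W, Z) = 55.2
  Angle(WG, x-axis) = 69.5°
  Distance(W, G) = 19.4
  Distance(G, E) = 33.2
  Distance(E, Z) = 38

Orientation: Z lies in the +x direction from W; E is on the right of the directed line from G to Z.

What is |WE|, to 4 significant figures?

23.06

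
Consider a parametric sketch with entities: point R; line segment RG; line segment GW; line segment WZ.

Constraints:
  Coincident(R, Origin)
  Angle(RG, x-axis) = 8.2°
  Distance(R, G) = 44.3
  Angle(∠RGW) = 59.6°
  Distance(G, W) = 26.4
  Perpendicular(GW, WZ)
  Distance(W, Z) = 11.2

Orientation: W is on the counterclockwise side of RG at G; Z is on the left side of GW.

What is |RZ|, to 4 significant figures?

27.30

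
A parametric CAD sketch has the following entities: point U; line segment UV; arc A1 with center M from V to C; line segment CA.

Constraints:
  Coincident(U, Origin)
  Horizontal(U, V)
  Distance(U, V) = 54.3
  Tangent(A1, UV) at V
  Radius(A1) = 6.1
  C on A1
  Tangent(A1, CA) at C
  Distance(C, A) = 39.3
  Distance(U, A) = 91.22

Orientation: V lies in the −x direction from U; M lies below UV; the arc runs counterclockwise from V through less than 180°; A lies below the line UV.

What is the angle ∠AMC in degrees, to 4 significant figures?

81.18°

U is at the origin; UV is horizontal with |UV| = 54.3 and V on the −x side, so V = (-54.30, 0.000). Since A1 is tangent to UV there, MV ⟂ UV, so M = V + (0, -6.1) = (-54.30, -6.100). Since MC ⟂ CA (tangency), |MA| = √(6.1² + 39.3²) = 39.77 regardless of where C sits on A1. So A lies on both circle(U, 91.22) and circle(M, 39.77); the below-UV intersection is A = (-86.20, -29.86). C is the foot of the tangent from A: C = (-58.65, -1.825).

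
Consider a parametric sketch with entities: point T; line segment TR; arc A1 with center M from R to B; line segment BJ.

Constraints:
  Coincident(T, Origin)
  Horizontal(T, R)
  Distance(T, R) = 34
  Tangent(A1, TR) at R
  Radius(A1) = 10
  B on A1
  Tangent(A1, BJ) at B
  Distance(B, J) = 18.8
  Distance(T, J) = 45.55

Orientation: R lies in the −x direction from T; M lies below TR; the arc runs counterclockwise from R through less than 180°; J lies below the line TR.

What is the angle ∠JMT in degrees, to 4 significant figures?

104.0°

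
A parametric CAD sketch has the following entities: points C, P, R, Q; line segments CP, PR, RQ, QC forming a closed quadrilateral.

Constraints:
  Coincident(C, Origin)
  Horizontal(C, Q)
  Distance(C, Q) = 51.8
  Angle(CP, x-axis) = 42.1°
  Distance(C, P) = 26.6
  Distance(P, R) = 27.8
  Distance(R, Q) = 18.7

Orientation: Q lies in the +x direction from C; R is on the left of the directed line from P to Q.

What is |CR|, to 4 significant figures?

50.90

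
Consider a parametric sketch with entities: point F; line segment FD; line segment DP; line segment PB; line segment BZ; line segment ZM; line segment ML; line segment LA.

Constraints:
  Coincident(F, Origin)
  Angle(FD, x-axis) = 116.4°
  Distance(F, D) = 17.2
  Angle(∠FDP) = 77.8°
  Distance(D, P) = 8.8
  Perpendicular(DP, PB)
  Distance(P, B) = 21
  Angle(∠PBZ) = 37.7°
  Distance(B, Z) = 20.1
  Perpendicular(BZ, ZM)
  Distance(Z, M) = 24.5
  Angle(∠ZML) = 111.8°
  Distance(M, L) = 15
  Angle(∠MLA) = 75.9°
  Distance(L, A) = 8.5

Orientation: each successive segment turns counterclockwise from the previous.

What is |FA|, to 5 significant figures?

23.217

F is at the origin; FD runs at 116.4° with length 17.2, so D = (-7.6477, 15.406). ∠FDP = 77.8° gives DP at -141.40° from the x-axis; with |DP| = 8.8, P = (-14.525, 9.9161). The perpendicularity gives PB at right angles to DP, so PB runs at -51.400°; with |PB| = 21.0, B = (-1.4236, -6.4958). ∠PBZ = 37.7° gives BZ at 90.900° from the x-axis; with |BZ| = 20.1, Z = (-1.7394, 13.602). BZ is perpendicular to ZM, so ZM runs at -179.10°; with |ZM| = 24.5, M = (-26.236, 13.217). ∠ZML = 111.8° gives ML at -110.90° from the x-axis; with |ML| = 15.0, L = (-31.587, -0.79620). ∠MLA = 75.9° gives LA at -6.8000° from the x-axis; with |LA| = 8.5, A = (-23.147, -1.8026). Then |FA| = |A − F| = 23.217.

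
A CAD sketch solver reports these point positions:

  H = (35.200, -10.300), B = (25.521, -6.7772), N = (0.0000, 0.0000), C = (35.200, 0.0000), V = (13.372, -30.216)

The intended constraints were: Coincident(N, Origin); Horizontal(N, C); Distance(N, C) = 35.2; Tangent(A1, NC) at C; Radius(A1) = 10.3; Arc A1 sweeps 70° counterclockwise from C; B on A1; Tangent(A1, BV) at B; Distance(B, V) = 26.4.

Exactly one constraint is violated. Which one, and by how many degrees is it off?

Tangent(A1, BV) at B — off by 7.40°.

N = (0.00, 0.00) ✓; N.y = 0.00, C.y = 0.00 ✓; |NC| = 35.20 ✓; ∠(HC, CN) = 90.00° ✓; |HC| = 10.30 ✓; bearing(H→B) − bearing(H→C) = 70.00° ✓; |HB| = 10.30 ✓; ∠(HB, BV) = 97.40° ✗; |BV| = 26.40 ✓.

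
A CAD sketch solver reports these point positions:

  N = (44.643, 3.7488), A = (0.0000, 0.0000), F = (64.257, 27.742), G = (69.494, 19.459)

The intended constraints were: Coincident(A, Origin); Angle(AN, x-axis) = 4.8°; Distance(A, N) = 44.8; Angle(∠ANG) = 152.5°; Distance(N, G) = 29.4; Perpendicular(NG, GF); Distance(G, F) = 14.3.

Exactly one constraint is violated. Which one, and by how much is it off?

Distance(G, F) = 14.3 — off by 4.50.

A = (0.00, 0.00) ✓; AN at 4.800° ✓; |AN| = 44.80 ✓; ∠ANG = 152.5° ✓; |NG| = 29.40 ✓; ∠(NG, GF) = 90.00° ✓; |GF| = 9.800 ✗.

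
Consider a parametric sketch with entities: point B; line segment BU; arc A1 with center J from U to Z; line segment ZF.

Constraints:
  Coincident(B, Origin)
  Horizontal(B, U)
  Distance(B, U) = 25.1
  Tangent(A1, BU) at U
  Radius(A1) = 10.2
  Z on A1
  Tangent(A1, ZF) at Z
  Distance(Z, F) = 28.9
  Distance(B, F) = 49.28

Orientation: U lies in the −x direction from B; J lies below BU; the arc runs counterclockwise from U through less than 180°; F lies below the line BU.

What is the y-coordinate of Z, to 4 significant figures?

-12.75

B is at the origin; B and U share the same y with |BU| = 25.1 and U on the −x side, so U = (-25.10, 0.000). The tangent condition forces JU to be normal to BU, so J = U + (0, -10.2) = (-25.10, -10.20). Since JZ ⟂ ZF (tangency), |JF| = √(10.2² + 28.9²) = 30.65 regardless of where Z sits on A1. So F lies on both circle(B, 49.28) and circle(J, 30.65); the below-BU intersection is F = (-27.74, -40.73). Z is the foot of the tangent from F: Z = (-34.97, -12.75).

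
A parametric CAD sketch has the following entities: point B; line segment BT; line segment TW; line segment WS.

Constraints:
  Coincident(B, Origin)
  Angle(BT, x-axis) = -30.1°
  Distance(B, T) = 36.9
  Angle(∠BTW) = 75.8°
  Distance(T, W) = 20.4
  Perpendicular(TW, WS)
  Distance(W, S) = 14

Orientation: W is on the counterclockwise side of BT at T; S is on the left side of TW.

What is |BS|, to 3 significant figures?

24.6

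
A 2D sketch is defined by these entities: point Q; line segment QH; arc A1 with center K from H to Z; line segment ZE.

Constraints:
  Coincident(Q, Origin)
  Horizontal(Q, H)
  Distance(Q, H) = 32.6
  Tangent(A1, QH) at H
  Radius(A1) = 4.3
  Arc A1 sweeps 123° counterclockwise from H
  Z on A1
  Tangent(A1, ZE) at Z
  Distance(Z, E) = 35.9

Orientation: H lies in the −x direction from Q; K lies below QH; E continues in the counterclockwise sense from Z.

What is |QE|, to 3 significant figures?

40.3

Q is at the origin; QH is horizontal with |QH| = 32.6 and H on the −x side, so H = (-32.6, 0.00). Since A1 is tangent to QH there, KH ⟂ QH, so K = H + (0, -4.3) = (-32.6, -4.30). On A1, H sits at bearing 90° from K; a 123° counterclockwise sweep puts Z at bearing 213°, so Z = K + 4.3·(cos 213°, sin 213°) = (-36.2, -6.64). A1 meets ZE tangentially, so KZ is at right angles to ZE, so ZE runs along (−sin 213°, cos 213°); with |ZE| = 35.9, E = (-16.7, -36.8). Then |QE| = |E − Q| = 40.3.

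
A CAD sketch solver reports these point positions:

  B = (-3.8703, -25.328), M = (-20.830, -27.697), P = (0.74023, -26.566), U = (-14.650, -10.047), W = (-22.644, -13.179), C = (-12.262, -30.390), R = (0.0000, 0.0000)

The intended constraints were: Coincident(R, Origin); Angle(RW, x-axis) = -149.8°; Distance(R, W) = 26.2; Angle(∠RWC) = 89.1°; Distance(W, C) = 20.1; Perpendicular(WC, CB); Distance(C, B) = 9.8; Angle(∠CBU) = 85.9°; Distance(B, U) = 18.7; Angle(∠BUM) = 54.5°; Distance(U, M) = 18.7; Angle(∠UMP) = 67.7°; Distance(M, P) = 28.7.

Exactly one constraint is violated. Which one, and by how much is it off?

Distance(M, P) = 28.7 — off by 7.10.

R = (0.00, 0.00) ✓; RW at -149.8° ✓; |RW| = 26.20 ✓; ∠RWC = 89.10° ✓; |WC| = 20.10 ✓; ∠(WC, CB) = 90.00° ✓; |CB| = 9.800 ✓; ∠CBU = 85.90° ✓; |BU| = 18.70 ✓; ∠BUM = 54.50° ✓; |UM| = 18.70 ✓; ∠UMP = 67.70° ✓; |MP| = 21.60 ✗.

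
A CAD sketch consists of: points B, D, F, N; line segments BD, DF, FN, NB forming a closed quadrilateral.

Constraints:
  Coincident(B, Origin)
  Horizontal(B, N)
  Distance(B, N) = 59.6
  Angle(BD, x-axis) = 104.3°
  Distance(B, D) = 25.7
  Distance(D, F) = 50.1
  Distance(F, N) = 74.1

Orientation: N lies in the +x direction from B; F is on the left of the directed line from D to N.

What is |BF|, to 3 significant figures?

69.1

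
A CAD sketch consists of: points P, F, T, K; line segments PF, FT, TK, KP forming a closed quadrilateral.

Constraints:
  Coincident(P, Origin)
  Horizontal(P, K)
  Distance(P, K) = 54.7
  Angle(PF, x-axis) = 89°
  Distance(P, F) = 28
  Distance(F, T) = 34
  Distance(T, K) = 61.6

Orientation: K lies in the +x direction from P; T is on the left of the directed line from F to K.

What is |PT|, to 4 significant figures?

58.03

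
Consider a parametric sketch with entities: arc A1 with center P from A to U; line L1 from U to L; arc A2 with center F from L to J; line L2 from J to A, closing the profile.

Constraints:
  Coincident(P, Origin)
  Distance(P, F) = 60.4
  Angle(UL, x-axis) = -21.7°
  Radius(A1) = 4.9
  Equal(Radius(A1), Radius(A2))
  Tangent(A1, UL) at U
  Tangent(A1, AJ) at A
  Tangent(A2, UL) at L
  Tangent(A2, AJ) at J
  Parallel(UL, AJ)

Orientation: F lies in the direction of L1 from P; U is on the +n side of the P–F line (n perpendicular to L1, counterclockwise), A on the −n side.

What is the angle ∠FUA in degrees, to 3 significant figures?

85.4°

The slot axis is L1's direction at -21.7°, so u = (cos -21.7°, sin -21.7°) = (0.929, -0.370) and n = (−sin -21.7°, cos -21.7°) = (0.370, 0.929). P is at the origin and F lies 60.4 along u from P, so F = 60.4·u = (56.1, -22.3). Tangency of A1 to both parallel lines with radius 4.9 puts U and A at P ± 4.9·n: U = (1.81, 4.55), A = (-1.81, -4.55). Then cos ∠FUA = UF·UA / (|UF||UA|), giving 85.4°.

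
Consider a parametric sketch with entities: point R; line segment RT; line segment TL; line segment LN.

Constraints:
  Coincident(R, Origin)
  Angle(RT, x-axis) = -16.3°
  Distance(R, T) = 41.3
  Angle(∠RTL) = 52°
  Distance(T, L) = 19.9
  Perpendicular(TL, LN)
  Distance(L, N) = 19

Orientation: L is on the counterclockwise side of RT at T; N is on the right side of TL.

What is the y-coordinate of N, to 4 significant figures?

13.92

R is at the origin; RT runs at -16.3° with length 41.3, so T = 41.3·(cos -16.3°, sin -16.3°) = (39.64, -11.59). ∠RTL = 52.0°, so TL runs at -16.3° + (180° − 52.0°) = 111.7° from the x-axis; with |TL| = 19.9, L = T + 19.9·(cos 111.7°, sin 111.7°) = (32.28, 6.898). TL is perpendicular to LN; with |LN| = 19.0 on the right of TL, N = L + 19.0·(0.9291, 0.3697) = (49.94, 13.92). So N.y = 13.92.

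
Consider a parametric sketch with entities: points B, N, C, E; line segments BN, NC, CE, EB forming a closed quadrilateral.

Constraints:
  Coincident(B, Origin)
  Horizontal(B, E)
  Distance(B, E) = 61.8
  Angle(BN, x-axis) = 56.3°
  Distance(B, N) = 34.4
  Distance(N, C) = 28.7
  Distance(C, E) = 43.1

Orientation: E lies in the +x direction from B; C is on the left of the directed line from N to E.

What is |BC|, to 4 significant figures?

60.50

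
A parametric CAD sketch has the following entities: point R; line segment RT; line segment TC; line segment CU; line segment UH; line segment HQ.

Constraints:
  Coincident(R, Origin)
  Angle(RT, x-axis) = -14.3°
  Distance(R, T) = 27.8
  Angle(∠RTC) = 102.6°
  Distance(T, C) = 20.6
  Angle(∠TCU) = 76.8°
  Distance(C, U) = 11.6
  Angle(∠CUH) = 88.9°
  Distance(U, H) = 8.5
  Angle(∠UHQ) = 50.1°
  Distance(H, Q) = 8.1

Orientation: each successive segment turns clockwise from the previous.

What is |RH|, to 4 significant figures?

23.89

R is at the origin; RT runs at -14.3° with length 27.8, so T = (26.94, -6.867). ∠RTC = 102.6° gives TC at -91.70° from the x-axis; with |TC| = 20.6, C = (26.33, -27.46). ∠TCU = 76.8° gives CU at 165.1° from the x-axis; with |CU| = 11.6, U = (15.12, -24.47). ∠CUH = 88.9° gives UH at 74.00° from the x-axis; with |UH| = 8.5, H = (17.46, -16.30). Then |RH| = |H − R| = 23.89.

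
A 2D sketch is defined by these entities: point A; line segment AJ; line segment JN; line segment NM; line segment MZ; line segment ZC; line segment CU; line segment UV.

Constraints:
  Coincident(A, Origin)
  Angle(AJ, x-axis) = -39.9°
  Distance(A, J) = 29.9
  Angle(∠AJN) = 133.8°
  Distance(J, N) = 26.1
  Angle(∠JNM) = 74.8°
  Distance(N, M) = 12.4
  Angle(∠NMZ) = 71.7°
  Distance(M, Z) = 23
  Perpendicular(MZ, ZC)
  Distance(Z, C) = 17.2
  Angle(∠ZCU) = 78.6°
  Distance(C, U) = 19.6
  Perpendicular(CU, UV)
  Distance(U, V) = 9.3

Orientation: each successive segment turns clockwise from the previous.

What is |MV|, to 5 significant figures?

7.0256

A is at the origin; AJ runs at -39.9° with length 29.9, so J = (22.938, -19.179). ∠AJN = 133.8° gives JN at -86.100° from the x-axis; with |JN| = 26.1, N = (24.713, -45.219). ∠JNM = 74.8° gives NM at 168.70° from the x-axis; with |NM| = 12.4, M = (12.554, -42.789). ∠NMZ = 71.7° gives MZ at 60.400° from the x-axis; with |MZ| = 23.0, Z = (23.914, -22.791). MZ ⟂ ZC, so ZC runs at -29.600°; with |ZC| = 17.2, C = (38.870, -31.287). ∠ZCU = 78.6° gives CU at -131.00° from the x-axis; with |CU| = 19.6, U = (26.011, -46.079). The perpendicularity gives UV at right angles to CU, so UV runs at 139.00°; with |UV| = 9.3, V = (18.992, -39.978). Then |MV| = |V − M| = 7.0256.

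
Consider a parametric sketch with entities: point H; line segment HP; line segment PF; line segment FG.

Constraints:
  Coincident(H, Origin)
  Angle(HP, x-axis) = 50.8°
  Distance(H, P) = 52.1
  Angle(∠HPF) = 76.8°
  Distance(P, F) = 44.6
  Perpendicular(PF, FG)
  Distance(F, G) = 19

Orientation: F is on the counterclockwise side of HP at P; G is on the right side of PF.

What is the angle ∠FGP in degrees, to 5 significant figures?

66.926°

H is at the origin; HP runs at 50.8° with length 52.1, so P = 52.1·(cos 50.8°, sin 50.8°) = (32.929, 40.375). ∠HPF = 76.8°, so PF runs at 50.8° + (180° − 76.8°) = 154.00° from the x-axis; with |PF| = 44.6, F = P + 44.6·(cos 154.00°, sin 154.00°) = (-7.1575, 59.926). PF ⟂ FG; with |FG| = 19.0 on the right of PF, G = F + 19.0·(0.43837, 0.89879) = (1.1716, 77.003). Then cos ∠FGP = GF·GP / (|GF||GP|), giving 66.926°.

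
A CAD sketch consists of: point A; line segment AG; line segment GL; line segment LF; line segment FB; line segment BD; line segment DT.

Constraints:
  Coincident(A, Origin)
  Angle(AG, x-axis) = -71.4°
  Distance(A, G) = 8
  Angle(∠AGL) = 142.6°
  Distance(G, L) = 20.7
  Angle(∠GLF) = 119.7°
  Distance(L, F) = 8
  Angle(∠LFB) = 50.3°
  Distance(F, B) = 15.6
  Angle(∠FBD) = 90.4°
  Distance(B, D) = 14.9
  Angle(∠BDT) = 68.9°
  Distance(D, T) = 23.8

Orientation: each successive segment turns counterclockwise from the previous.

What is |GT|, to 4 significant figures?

32.29

A is at the origin; AG runs at -71.4° with length 8.0, so G = (2.552, -7.582). ∠AGL = 142.6° gives GL at -34.00° from the x-axis; with |GL| = 20.7, L = (19.71, -19.16). ∠GLF = 119.7° gives LF at 26.30° from the x-axis; with |LF| = 8.0, F = (26.88, -15.61). ∠LFB = 50.3° gives FB at 156.0° from the x-axis; with |FB| = 15.6, B = (12.63, -9.268). ∠FBD = 90.4° gives BD at -114.4° from the x-axis; with |BD| = 14.9, D = (6.478, -22.84). ∠BDT = 68.9° gives DT at -3.300° from the x-axis; with |DT| = 23.8, T = (30.24, -24.21). Then |GT| = |T − G| = 32.29.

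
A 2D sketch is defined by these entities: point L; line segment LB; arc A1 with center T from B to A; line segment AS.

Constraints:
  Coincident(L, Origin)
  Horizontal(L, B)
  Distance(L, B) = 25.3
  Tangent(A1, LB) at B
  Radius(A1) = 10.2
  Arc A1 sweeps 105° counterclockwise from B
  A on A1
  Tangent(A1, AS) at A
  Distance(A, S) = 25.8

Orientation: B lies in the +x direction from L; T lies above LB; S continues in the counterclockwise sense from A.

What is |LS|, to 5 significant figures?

47.294

On A1, B sits at bearing -90° from T; a 105° counterclockwise sweep puts A at bearing 15°, so A = T + 10.2·(cos 15°, sin 15°) = (35.152, 12.840). The tangent condition forces TA to be normal to AS, so AS runs along (−sin 15°, cos 15°); with |AS| = 25.8, S = (28.475, 37.761). Then |LS| = |S − L| = 47.294.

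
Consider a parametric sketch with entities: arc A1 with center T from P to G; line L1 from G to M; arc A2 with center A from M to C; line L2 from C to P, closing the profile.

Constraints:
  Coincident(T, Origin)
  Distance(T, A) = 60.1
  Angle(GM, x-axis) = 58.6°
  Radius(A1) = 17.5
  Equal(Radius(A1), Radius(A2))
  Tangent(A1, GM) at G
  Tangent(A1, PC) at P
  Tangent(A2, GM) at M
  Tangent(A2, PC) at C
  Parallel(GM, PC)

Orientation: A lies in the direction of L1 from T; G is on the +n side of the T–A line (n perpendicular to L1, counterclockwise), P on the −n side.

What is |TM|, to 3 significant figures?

62.6

The slot axis is L1's direction at 58.6°, so u = (cos 58.6°, sin 58.6°) = (0.521, 0.854) and n = (−sin 58.6°, cos 58.6°) = (-0.854, 0.521). T is at the origin and A lies 60.1 along u from T, so A = 60.1·u = (31.3, 51.3). Tangency of A1 to both parallel lines with radius 17.5 puts G and P at T ± 17.5·n: G = (-14.9, 9.12), P = (14.9, -9.12). Equal radii place M and C the same way about A: M = A + 17.5·n = (16.4, 60.4), C = A − 17.5·n = (46.2, 42.2). Then |TM| = |M − T| = 62.6.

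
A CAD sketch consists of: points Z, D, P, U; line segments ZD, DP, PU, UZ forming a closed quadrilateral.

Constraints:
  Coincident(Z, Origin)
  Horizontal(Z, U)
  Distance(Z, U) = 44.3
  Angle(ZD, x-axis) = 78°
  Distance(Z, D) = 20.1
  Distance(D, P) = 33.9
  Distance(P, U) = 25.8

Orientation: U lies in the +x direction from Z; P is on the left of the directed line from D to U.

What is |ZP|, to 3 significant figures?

45.2

Z is at the origin; Z and U share the same y with |ZU| = 44.3 and U in +x, so U = (44.3, 0). ZD runs at 78.0° with |ZD| = 20.1, so D = (4.18, 19.7). P is determined by |DP| = 33.9 and |PU| = 25.8 together: it lies at the intersection of circle(D, 33.9) and circle(U, 25.8). With |DU| = 44.7, the foot of the radical line on DU is 27.8 from D and the perpendicular offset is √(33.9² − 27.8²) = 19.5. Taking the left-of-DU solution: P = (37.7, 24.9).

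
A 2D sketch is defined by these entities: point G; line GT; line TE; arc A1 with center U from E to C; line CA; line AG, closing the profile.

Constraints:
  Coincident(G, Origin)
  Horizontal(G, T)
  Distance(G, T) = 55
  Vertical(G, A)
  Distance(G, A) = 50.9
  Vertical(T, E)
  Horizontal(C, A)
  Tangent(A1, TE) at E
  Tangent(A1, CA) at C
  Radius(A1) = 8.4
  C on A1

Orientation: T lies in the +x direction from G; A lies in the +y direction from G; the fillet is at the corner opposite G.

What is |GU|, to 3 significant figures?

63.1

GA is vertical with |GA| = 50.9 and A on the +y side, so A = (0.00, 50.9). The virtual corner opposite G is at (55.0, 50.9). The tangent condition forces UE to be normal to TE and since A1 is tangent to CA there, UC ⟂ CA, with radius 8.4, so the center U sits 8.4 in from both sides at U = (46.6, 42.5). Then |GU| = |U − G| = 63.1.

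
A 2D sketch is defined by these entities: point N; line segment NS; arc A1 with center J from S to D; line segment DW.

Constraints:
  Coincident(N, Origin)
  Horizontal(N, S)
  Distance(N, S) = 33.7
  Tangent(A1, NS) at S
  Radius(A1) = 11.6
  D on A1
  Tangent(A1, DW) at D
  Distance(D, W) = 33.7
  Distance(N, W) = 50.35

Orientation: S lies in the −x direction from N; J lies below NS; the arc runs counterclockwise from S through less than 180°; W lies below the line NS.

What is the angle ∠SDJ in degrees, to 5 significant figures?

25.945°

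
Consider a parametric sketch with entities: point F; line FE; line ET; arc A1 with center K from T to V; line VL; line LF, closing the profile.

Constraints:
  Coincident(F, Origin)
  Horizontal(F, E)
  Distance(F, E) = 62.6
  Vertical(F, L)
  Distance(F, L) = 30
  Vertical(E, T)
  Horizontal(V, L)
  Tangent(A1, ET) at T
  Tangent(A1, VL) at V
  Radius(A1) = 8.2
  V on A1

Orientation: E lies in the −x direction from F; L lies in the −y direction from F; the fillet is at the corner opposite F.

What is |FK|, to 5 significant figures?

58.605

F is at the origin; F and E share the same y with |FE| = 62.6 and E on the −x side, so E = (-62.600, 0.0000). F and L share the same x with |FL| = 30.0 and L on the −y side, so L = (0.0000, -30.000). The virtual corner opposite F is at (-62.600, -30.000). The tangent condition forces KT to be normal to ET and tangency of A1 to VL means the radius KV is perpendicular to VL, with radius 8.2, so the center K sits 8.2 in from both sides at K = (-54.400, -21.800). Then |FK| = |K − F| = 58.605.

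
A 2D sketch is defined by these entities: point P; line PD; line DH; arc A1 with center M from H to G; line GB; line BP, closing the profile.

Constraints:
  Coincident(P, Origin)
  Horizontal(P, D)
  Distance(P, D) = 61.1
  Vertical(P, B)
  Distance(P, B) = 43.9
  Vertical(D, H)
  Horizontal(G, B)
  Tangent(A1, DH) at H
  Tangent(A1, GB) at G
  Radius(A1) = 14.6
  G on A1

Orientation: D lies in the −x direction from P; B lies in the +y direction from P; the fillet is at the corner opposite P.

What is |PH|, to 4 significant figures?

67.76

The virtual corner opposite P is at (-61.10, 43.90). The tangent condition forces MH to be normal to DH and A1 meets GB tangentially, so MG is at right angles to GB, with radius 14.6, so the center M sits 14.6 in from both sides at M = (-46.50, 29.30). That places the tangent points at H = (-61.10, 29.30) on DH and G = (-46.50, 43.90) on GB. Then |PH| = |H − P| = 67.76.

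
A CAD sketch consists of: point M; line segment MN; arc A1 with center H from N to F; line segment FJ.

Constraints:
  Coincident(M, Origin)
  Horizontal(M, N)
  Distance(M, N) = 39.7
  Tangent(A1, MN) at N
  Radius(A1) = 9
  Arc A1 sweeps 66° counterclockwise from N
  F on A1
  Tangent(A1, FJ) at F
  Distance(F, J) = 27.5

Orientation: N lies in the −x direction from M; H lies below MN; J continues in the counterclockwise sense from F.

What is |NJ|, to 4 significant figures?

36.12

M is at the origin; MN is horizontal with |MN| = 39.7 and N on the −x side, so N = (-39.70, 0.000). The tangent condition forces HN to be normal to MN, so H = N + (0, -9) = (-39.70, -9.000). On A1, N sits at bearing 90° from H; a 66° counterclockwise sweep puts F at bearing 156°, so F = H + 9.0·(cos 156°, sin 156°) = (-47.92, -5.339). A1 meets FJ tangentially, so HF is at right angles to FJ, so FJ runs along (−sin 156°, cos 156°); with |FJ| = 27.5, J = (-59.11, -30.46). Then |NJ| = |J − N| = 36.12.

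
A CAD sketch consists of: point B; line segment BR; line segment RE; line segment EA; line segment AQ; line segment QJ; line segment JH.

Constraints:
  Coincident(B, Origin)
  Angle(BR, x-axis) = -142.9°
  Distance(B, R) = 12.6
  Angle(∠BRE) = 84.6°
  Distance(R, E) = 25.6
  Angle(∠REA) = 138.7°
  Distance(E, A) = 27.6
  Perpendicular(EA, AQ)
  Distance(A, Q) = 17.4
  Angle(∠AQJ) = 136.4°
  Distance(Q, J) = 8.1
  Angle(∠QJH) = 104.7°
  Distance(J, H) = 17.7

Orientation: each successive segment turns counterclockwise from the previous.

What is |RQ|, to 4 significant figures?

46.84

B is at the origin; BR runs at -142.9° with length 12.6, so R = (-10.05, -7.600). ∠BRE = 84.6° gives RE at -47.50° from the x-axis; with |RE| = 25.6, E = (7.246, -26.47). ∠REA = 138.7° gives EA at -6.200° from the x-axis; with |EA| = 27.6, A = (34.68, -29.46). The perpendicularity gives AQ at right angles to EA, so AQ runs at 83.80°; with |AQ| = 17.4, Q = (36.56, -12.16). Then |RQ| = |Q − R| = 46.84.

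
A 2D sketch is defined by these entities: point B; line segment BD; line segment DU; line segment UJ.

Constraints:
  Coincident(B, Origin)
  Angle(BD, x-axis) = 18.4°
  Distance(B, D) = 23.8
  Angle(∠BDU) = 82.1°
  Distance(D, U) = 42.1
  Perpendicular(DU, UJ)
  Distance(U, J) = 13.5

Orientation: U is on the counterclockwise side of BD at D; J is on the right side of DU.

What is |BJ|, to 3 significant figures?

53.7

B is at the origin; BD runs at 18.4° with length 23.8, so D = 23.8·(cos 18.4°, sin 18.4°) = (22.6, 7.51). ∠BDU = 82.1°, so DU runs at 18.4° + (180° − 82.1°) = 116° from the x-axis; with |DU| = 42.1, U = D + 42.1·(cos 116°, sin 116°) = (3.93, 45.3). DU is perpendicular to UJ; with |UJ| = 13.5 on the right of DU, J = U + 13.5·(0.896, 0.443) = (16.0, 51.2). Then |BJ| = |J − B| = 53.7.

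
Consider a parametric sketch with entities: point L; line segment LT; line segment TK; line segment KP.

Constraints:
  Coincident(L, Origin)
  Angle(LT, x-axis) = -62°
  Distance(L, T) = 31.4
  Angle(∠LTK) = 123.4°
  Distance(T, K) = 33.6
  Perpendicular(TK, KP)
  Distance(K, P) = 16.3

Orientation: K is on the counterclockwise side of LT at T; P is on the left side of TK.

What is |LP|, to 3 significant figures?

51.8

L is at the origin; LT runs at -62.0° with length 31.4, so T = 31.4·(cos -62.0°, sin -62.0°) = (14.7, -27.7). ∠LTK = 123.4°, so TK runs at -62.0° + (180° − 123.4°) = -5.40° from the x-axis; with |TK| = 33.6, K = T + 33.6·(cos -5.40°, sin -5.40°) = (48.2, -30.9). The perpendicularity gives KP at right angles to TK; with |KP| = 16.3 on the left of TK, P = K + 16.3·(0.0941, 0.996) = (49.7, -14.7). Then |LP| = |P − L| = 51.8.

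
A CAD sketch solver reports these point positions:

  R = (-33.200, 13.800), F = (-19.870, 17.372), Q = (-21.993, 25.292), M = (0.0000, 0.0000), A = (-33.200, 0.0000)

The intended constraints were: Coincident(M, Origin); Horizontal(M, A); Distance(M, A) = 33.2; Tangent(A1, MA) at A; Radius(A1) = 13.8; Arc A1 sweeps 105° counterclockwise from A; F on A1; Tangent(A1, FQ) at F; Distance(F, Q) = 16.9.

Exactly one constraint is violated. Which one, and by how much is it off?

Distance(F, Q) = 16.9 — off by 8.70.

M = (0.00, 0.00) ✓; M.y = 0.00, A.y = 0.00 ✓; |MA| = 33.20 ✓; ∠(RA, AM) = 90.00° ✓; |RA| = 13.80 ✓; bearing(R→F) − bearing(R→A) = 105.0° ✓; |RF| = 13.80 ✓; ∠(RF, FQ) = 90.00° ✓; |FQ| = 8.200 ✗.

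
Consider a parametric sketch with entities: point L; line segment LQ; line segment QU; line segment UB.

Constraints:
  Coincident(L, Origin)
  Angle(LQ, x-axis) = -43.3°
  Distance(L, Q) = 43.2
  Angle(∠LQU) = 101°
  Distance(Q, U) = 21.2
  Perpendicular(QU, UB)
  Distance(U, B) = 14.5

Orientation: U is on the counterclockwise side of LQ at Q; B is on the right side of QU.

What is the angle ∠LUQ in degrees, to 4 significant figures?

55.23°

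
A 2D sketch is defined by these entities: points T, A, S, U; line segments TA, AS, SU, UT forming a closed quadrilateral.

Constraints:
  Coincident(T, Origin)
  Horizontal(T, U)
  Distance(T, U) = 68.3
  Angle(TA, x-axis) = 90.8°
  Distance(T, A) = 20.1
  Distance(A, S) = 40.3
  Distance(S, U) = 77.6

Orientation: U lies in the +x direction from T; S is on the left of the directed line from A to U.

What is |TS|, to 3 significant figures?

59.2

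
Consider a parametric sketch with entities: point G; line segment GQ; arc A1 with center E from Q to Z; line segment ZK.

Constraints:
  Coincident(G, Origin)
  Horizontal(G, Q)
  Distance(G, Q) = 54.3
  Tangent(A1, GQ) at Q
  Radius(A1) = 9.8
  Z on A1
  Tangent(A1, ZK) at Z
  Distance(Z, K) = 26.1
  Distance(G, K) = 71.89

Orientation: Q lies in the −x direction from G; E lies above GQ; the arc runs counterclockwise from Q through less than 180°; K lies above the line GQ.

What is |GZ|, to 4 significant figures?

48.95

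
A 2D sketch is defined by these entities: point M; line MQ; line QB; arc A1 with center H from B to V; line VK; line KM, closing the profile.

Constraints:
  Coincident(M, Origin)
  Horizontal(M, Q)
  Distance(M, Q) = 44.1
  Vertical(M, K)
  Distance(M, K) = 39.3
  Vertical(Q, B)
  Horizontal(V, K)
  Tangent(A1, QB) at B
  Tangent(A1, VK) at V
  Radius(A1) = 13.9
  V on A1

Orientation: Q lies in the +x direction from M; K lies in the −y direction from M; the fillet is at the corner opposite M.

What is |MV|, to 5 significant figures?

49.563

The virtual corner opposite M is at (44.100, -39.300). The tangent condition forces HB to be normal to QB and tangency of A1 to VK means the radius HV is perpendicular to VK, with radius 13.9, so the center H sits 13.9 in from both sides at H = (30.200, -25.400). That places the tangent points at B = (44.100, -25.400) on QB and V = (30.200, -39.300) on VK. Then |MV| = |V − M| = 49.563.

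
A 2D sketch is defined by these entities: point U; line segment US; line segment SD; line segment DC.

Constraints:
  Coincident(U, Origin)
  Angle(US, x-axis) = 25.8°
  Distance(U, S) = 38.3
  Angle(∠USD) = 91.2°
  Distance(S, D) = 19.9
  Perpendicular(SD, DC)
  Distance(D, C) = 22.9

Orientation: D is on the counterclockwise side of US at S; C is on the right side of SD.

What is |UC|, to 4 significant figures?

64.60

U is at the origin; US runs at 25.8° with length 38.3, so S = 38.3·(cos 25.8°, sin 25.8°) = (34.48, 16.67). ∠USD = 91.2°, so SD runs at 25.8° + (180° − 91.2°) = 114.6° from the x-axis; with |SD| = 19.9, D = S + 19.9·(cos 114.6°, sin 114.6°) = (26.20, 34.76). SD is perpendicular to DC; with |DC| = 22.9 on the right of SD, C = D + 22.9·(0.9092, 0.4163) = (47.02, 44.30). Then |UC| = |C − U| = 64.60.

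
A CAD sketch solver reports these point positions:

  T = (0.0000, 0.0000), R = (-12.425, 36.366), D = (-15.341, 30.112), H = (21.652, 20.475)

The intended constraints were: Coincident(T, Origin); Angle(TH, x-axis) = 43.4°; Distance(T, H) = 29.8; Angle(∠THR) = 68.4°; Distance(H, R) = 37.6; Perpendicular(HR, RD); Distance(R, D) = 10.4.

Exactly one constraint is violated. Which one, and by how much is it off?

Distance(R, D) = 10.4 — off by 3.50.

T = (0.00, 0.00) ✓; TH at 43.40° ✓; |TH| = 29.80 ✓; ∠THR = 68.40° ✓; |HR| = 37.60 ✓; ∠(HR, RD) = 90.00° ✓; |RD| = 6.900 ✗.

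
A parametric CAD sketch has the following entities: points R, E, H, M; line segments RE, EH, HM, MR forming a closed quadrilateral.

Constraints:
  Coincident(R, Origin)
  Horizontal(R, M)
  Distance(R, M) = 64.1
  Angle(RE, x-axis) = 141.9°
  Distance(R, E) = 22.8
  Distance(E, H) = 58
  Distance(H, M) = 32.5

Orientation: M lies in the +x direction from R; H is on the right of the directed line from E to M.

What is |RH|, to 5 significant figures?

35.937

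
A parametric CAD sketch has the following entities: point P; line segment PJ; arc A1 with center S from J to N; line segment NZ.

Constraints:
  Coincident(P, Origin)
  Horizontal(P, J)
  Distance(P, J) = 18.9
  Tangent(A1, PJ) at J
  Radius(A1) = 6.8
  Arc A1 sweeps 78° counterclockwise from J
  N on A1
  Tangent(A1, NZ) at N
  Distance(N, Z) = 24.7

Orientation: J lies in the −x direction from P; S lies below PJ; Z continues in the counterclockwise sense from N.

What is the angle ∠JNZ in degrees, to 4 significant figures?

141.0°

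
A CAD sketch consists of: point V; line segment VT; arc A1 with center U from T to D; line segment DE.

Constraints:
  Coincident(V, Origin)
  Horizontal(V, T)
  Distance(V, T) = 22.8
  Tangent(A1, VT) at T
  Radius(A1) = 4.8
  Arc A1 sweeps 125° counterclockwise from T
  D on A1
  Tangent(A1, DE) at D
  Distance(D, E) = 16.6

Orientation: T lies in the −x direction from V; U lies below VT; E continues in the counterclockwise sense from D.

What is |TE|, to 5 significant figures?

21.877

V is at the origin; V and T share the same y with |VT| = 22.8 and T on the −x side, so T = (-22.800, 0.0000). The tangent condition forces UT to be normal to VT, so U = T + (0, -4.8) = (-22.800, -4.8000). On A1, T sits at bearing 90° from U; a 125° counterclockwise sweep puts D at bearing 215°, so D = U + 4.8·(cos 215°, sin 215°) = (-26.732, -7.5532). Tangency of A1 to DE means the radius UD is perpendicular to DE, so DE runs along (−sin 215°, cos 215°); with |DE| = 16.6, E = (-17.211, -21.151). Then |TE| = |E − T| = 21.877.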